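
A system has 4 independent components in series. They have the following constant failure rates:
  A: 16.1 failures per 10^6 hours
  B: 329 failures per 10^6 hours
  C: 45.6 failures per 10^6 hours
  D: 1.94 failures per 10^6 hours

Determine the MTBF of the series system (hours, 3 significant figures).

2550

Series of exponential components: λ_sys = Σ λ_i
λ_sys = 0.0000161 + 0.000329 + 0.0000456 + 0.00000194 = 3.9264e-04 /h
MTBF = 1 / λ_sys = 2550 h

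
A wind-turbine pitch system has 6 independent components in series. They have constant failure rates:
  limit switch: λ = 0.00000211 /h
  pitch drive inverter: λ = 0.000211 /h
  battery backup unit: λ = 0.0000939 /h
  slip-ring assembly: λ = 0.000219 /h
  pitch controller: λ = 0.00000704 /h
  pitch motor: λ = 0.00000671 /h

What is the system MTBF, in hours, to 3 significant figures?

Series of exponential components: λ_sys = Σ λ_i
λ_sys = 0.00000211 + 0.000211 + 0.0000939 + 0.000219 + 0.00000704 + 0.00000671 = 5.3976e-04 /h
MTBF = 1 / λ_sys = 1850 h

1850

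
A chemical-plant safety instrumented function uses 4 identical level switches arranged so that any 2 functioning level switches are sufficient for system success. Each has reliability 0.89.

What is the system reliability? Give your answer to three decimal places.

0.995

R = Σ_{i=2}^{4} C(4,i) p^i (1−p)^{4−i} with p = 0.89
C(4,2)·0.89^2·0.11^2 = 0.05751
C(4,3)·0.89^3·0.11^1 = 0.31019
C(4,4)·0.89^4·0.11^0 = 0.62742
Sum = 0.995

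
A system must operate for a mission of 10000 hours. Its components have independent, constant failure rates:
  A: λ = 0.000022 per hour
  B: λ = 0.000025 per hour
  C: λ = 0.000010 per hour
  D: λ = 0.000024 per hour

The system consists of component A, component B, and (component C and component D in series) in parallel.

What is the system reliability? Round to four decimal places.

R(A) = exp(−0.000022 × 10000) = 0.802519
R(B) = exp(−0.000025 × 10000) = 0.778801
R(C) = exp(−0.000010 × 10000) = 0.904837
R(D) = exp(−0.000024 × 10000) = 0.786628
Series (C and D): 0.904837 × 0.786628 = 0.711770
Parallel (A, B, and [0.711770]): 1 − (1 − 0.802519)(1 − 0.778801)(1 − 0.711770) = 0.9874

0.9874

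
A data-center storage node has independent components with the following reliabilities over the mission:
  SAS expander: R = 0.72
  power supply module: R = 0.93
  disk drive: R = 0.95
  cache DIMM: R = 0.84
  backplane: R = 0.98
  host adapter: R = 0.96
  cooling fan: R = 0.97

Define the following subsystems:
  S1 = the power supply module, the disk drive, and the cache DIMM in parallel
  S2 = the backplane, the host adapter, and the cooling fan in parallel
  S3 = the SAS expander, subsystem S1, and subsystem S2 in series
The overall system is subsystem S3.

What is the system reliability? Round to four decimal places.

0.7196

Parallel (power supply module, disk drive, and cache DIMM): 1 − (1 − 0.930000)(1 − 0.950000)(1 − 0.840000) = 0.999440
Parallel (backplane, host adapter, and cooling fan): 1 − (1 − 0.980000)(1 − 0.960000)(1 − 0.970000) = 0.999976
Series (SAS expander, [0.999440], and [0.999976]): 0.720000 × 0.999440 × 0.999976 = 0.7196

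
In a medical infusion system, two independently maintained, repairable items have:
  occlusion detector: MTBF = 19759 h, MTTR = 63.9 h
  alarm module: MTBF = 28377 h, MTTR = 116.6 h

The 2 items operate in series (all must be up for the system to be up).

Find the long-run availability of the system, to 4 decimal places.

A(occlusion detector) = MTBF/(MTBF+MTTR) = 19759/(19759+63.9) = 0.996776
A(alarm module) = MTBF/(MTBF+MTTR) = 28377/(28377+116.6) = 0.995908
Series availability: 0.996776 × 0.995908 = 0.9927

0.9927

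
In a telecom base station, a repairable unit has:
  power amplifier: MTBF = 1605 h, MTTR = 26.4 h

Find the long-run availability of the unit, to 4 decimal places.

A(power amplifier) = MTBF/(MTBF+MTTR) = 1605/(1605+26.4) = 0.9838

0.9838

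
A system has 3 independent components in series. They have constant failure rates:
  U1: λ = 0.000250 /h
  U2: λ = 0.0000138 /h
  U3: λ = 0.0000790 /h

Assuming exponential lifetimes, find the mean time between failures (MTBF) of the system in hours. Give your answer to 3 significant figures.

2920

Series of exponential components: λ_sys = Σ λ_i
λ_sys = 0.000250 + 0.0000138 + 0.0000790 = 3.4280e-04 /h
MTBF = 1 / λ_sys = 2920 h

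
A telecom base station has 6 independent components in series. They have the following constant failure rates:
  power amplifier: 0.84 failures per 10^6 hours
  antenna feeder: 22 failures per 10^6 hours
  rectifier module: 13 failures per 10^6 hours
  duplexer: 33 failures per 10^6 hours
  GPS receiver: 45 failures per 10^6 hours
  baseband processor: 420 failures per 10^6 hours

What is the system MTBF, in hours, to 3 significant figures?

Series of exponential components: λ_sys = Σ λ_i
λ_sys = 0.00000084 + 0.000022 + 0.000013 + 0.000033 + 0.000045 + 0.00042 = 5.3384e-04 /h
MTBF = 1 / λ_sys = 1870 h

1870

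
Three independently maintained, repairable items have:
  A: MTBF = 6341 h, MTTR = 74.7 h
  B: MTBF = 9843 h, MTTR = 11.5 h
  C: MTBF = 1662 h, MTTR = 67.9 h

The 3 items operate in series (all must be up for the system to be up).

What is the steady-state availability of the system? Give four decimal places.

0.9485

A(A) = MTBF/(MTBF+MTTR) = 6341/(6341+74.7) = 0.988357
A(B) = MTBF/(MTBF+MTTR) = 9843/(9843+11.5) = 0.998833
A(C) = MTBF/(MTBF+MTTR) = 1662/(1662+67.9) = 0.960749
Series availability: 0.988357 × 0.998833 × 0.960749 = 0.9485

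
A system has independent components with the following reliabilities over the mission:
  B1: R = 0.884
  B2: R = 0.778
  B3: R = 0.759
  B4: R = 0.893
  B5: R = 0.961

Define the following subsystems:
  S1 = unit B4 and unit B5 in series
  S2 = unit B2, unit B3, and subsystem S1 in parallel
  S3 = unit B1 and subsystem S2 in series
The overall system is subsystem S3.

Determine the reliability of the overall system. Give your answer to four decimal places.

Series (B4 and B5): 0.893000 × 0.961000 = 0.858173
Parallel (B2, B3, and [0.858173]): 1 − (1 − 0.778000)(1 − 0.759000)(1 − 0.858173) = 0.992412
Series (B1 and [0.992412]): 0.884000 × 0.992412 = 0.8773

0.8773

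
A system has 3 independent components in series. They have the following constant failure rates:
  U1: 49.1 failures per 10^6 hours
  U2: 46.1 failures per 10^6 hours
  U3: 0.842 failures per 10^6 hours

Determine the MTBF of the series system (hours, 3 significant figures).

10400

Series of exponential components: λ_sys = Σ λ_i
λ_sys = 0.0000491 + 0.0000461 + 0.000000842 = 9.6042e-05 /h
MTBF = 1 / λ_sys = 10400 h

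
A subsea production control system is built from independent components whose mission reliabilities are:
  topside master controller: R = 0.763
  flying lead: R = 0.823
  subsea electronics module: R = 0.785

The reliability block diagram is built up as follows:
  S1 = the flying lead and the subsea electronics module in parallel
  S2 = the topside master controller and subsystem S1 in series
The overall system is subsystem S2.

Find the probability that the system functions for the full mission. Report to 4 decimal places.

0.7340

Parallel (flying lead and subsea electronics module): 1 − (1 − 0.823000)(1 − 0.785000) = 0.961945
Series (topside master controller and [0.961945]): 0.763000 × 0.961945 = 0.7340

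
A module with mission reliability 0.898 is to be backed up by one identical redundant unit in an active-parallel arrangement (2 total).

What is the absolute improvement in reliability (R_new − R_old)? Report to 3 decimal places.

R_before = 0.898
R_after = 1 − (1 − 0.898)^2 = 0.990
ΔR = 0.990 − 0.898 = 0.092

0.092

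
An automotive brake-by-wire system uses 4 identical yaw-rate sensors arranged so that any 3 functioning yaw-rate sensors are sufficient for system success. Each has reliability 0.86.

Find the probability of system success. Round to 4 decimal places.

R = Σ_{i=3}^{4} C(4,i) p^i (1−p)^{4−i} with p = 0.86
C(4,3)·0.86^3·0.14^1 = 0.356191
C(4,4)·0.86^4·0.14^0 = 0.547008
Sum = 0.9032

0.9032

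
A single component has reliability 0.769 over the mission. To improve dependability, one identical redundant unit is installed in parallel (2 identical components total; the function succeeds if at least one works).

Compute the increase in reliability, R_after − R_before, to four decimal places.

R_before = 0.769
R_after = 1 − (1 − 0.769)^2 = 0.9466
ΔR = 0.9466 − 0.769 = 0.1776

0.1776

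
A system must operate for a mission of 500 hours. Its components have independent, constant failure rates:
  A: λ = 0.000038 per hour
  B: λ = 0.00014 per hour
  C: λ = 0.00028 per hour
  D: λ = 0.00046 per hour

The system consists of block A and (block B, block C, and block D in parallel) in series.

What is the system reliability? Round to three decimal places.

R(A) = exp(−0.000038 × 500) = 0.98118
R(B) = exp(−0.00014 × 500) = 0.93239
R(C) = exp(−0.00028 × 500) = 0.86936
R(D) = exp(−0.00046 × 500) = 0.79453
Parallel (B, C, and D): 1 − (1 − 0.93239)(1 − 0.86936)(1 − 0.79453) = 0.99819
Series (A and [0.99819]): 0.98118 × 0.99819 = 0.979

0.979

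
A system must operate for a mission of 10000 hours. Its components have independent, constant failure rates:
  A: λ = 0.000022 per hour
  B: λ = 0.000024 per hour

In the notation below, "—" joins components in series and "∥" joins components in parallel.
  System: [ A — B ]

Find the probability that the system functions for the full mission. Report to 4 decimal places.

0.6313

R(A) = exp(−0.000022 × 10000) = 0.802519
R(B) = exp(−0.000024 × 10000) = 0.786628
Series (A and B): 0.802519 × 0.786628 = 0.6313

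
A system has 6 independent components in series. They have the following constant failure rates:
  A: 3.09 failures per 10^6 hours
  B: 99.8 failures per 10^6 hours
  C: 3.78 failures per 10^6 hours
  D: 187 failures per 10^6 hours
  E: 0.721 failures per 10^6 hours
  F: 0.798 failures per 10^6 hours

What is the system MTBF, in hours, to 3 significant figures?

3390

Series of exponential components: λ_sys = Σ λ_i
λ_sys = 0.00000309 + 0.0000998 + 0.00000378 + 0.000187 + 0.000000721 + 0.000000798 = 2.9519e-04 /h
MTBF = 1 / λ_sys = 3390 h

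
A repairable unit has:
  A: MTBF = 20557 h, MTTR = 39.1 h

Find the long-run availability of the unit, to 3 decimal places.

0.998

A(A) = MTBF/(MTBF+MTTR) = 20557/(20557+39.1) = 0.998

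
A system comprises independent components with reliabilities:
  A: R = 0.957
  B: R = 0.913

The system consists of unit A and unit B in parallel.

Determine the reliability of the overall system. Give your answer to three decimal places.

0.996

Parallel (A and B): 1 − (1 − 0.95700)(1 − 0.91300) = 0.996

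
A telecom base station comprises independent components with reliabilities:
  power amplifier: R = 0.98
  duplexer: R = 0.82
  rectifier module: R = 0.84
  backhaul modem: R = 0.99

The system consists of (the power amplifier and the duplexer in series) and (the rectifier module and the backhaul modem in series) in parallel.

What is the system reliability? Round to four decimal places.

Series (power amplifier and duplexer): 0.980000 × 0.820000 = 0.803600
Series (rectifier module and backhaul modem): 0.840000 × 0.990000 = 0.831600
Parallel ([0.803600] and [0.831600]): 1 − (1 − 0.803600)(1 − 0.831600) = 0.9669

0.9669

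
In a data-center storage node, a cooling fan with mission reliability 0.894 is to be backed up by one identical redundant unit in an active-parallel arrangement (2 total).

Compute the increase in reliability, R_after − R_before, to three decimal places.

R_before = 0.894
R_after = 1 − (1 − 0.894)^2 = 0.989
ΔR = 0.989 − 0.894 = 0.095

0.095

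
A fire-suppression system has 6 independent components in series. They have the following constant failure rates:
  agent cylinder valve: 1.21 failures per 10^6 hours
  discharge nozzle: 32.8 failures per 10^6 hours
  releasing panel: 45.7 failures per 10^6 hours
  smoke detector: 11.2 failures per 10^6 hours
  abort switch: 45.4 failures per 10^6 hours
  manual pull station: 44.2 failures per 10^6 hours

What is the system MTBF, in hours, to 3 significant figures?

5540

Series of exponential components: λ_sys = Σ λ_i
λ_sys = 0.00000121 + 0.0000328 + 0.0000457 + 0.0000112 + 0.0000454 + 0.0000442 = 1.8051e-04 /h
MTBF = 1 / λ_sys = 5540 h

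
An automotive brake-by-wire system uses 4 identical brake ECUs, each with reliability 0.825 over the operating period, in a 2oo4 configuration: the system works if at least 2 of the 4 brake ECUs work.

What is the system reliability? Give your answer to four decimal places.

R = Σ_{i=2}^{4} C(4,i) p^i (1−p)^{4−i} with p = 0.825
C(4,2)·0.825^2·0.175^2 = 0.125065
C(4,3)·0.825^3·0.175^1 = 0.393061
C(4,4)·0.825^4·0.175^0 = 0.463250
Sum = 0.9814

0.9814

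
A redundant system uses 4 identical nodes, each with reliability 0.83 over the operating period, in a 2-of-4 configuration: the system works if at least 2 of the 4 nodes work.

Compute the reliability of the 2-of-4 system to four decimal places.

R = Σ_{i=2}^{4} C(4,i) p^i (1−p)^{4−i} with p = 0.83
C(4,2)·0.83^2·0.17^2 = 0.119455
C(4,3)·0.83^3·0.17^1 = 0.388815
C(4,4)·0.83^4·0.17^0 = 0.474583
Sum = 0.9829

0.9829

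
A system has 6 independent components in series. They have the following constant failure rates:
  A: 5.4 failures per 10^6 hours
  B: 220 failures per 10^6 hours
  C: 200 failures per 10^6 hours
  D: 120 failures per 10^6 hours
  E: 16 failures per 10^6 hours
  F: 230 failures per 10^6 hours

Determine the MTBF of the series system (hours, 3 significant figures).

1260

Series of exponential components: λ_sys = Σ λ_i
λ_sys = 0.0000054 + 0.00022 + 0.00020 + 0.00012 + 0.000016 + 0.00023 = 7.9140e-04 /h
MTBF = 1 / λ_sys = 1260 h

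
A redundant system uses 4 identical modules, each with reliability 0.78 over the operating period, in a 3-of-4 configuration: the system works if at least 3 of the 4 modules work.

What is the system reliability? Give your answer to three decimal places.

R = Σ_{i=3}^{4} C(4,i) p^i (1−p)^{4−i} with p = 0.78
C(4,3)·0.78^3·0.22^1 = 0.41761
C(4,4)·0.78^4·0.22^0 = 0.37015
Sum = 0.788

0.788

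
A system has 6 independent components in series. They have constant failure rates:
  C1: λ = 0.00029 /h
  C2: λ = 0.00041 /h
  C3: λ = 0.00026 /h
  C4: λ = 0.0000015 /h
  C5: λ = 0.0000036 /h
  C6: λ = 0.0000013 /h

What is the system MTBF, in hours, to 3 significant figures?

Series of exponential components: λ_sys = Σ λ_i
λ_sys = 0.00029 + 0.00041 + 0.00026 + 0.0000015 + 0.0000036 + 0.0000013 = 9.6640e-04 /h
MTBF = 1 / λ_sys = 1030 h

1030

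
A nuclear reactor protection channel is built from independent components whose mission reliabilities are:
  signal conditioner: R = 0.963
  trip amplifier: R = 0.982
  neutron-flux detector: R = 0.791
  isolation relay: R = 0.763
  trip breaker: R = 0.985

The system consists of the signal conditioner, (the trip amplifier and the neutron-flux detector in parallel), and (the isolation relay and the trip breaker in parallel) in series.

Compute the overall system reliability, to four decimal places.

0.9560

Parallel (trip amplifier and neutron-flux detector): 1 − (1 − 0.982000)(1 − 0.791000) = 0.996238
Parallel (isolation relay and trip breaker): 1 − (1 − 0.763000)(1 − 0.985000) = 0.996445
Series (signal conditioner, [0.996238], and [0.996445]): 0.963000 × 0.996238 × 0.996445 = 0.9560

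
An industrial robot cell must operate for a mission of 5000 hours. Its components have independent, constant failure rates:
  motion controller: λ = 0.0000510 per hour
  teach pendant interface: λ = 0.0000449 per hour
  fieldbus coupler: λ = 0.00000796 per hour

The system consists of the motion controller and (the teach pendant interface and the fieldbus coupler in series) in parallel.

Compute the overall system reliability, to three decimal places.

0.948

R(motion controller) = exp(−0.0000510 × 5000) = 0.77492
R(teach pendant interface) = exp(−0.0000449 × 5000) = 0.79892
R(fieldbus coupler) = exp(−0.00000796 × 5000) = 0.96098
Series (teach pendant interface and fieldbus coupler): 0.79892 × 0.96098 = 0.76775
Parallel (motion controller and [0.76775]): 1 − (1 − 0.77492)(1 − 0.76775) = 0.948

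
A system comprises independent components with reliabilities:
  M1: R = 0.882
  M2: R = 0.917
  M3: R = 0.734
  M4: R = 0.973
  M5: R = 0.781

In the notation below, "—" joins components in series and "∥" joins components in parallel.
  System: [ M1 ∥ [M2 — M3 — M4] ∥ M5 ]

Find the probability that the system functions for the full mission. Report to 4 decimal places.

Series (M2, M3, and M4): 0.917000 × 0.734000 × 0.973000 = 0.654905
Parallel (M1, [0.654905], and M5): 1 − (1 − 0.882000)(1 − 0.654905)(1 − 0.781000) = 0.9911

0.9911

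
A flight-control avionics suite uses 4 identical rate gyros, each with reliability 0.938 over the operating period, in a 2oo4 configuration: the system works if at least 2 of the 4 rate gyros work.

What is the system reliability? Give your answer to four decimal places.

0.9991

R = Σ_{i=2}^{4} C(4,i) p^i (1−p)^{4−i} with p = 0.938
C(4,2)·0.938^2·0.062^2 = 0.020293
C(4,3)·0.938^3·0.062^1 = 0.204673
C(4,4)·0.938^4·0.062^0 = 0.774125
Sum = 0.9991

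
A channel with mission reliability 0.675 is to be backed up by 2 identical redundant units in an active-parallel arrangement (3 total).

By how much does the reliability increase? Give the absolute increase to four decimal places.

0.2907

R_before = 0.675
R_after = 1 − (1 − 0.675)^3 = 0.9657
ΔR = 0.9657 − 0.675 = 0.2907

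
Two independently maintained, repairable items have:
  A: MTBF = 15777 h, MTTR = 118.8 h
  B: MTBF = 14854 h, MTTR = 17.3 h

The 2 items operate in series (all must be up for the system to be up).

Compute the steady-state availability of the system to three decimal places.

A(A) = MTBF/(MTBF+MTTR) = 15777/(15777+118.8) = 0.992526
A(B) = MTBF/(MTBF+MTTR) = 14854/(14854+17.3) = 0.998837
Series availability: 0.992526 × 0.998837 = 0.991

0.991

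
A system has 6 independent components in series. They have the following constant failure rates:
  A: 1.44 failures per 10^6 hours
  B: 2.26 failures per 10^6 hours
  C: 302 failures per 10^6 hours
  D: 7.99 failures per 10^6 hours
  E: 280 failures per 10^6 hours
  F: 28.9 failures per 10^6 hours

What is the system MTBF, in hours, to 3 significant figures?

Series of exponential components: λ_sys = Σ λ_i
λ_sys = 0.00000144 + 0.00000226 + 0.000302 + 0.00000799 + 0.000280 + 0.0000289 = 6.2259e-04 /h
MTBF = 1 / λ_sys = 1610 h

1610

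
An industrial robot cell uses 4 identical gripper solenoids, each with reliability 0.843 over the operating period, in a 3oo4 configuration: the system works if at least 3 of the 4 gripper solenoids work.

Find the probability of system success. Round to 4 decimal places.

0.8812

R = Σ_{i=3}^{4} C(4,i) p^i (1−p)^{4−i} with p = 0.843
C(4,3)·0.843^3·0.157^1 = 0.376220
C(4,4)·0.843^4·0.157^0 = 0.505022
Sum = 0.8812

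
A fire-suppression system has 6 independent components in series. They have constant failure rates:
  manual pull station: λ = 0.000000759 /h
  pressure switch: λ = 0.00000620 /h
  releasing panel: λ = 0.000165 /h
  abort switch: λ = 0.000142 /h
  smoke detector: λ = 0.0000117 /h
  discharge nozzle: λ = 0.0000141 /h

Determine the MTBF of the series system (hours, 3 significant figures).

2940

Series of exponential components: λ_sys = Σ λ_i
λ_sys = 0.000000759 + 0.00000620 + 0.000165 + 0.000142 + 0.0000117 + 0.0000141 = 3.3976e-04 /h
MTBF = 1 / λ_sys = 2940 h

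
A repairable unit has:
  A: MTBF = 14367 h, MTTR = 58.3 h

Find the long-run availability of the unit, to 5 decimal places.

A(A) = MTBF/(MTBF+MTTR) = 14367/(14367+58.3) = 0.99596

0.99596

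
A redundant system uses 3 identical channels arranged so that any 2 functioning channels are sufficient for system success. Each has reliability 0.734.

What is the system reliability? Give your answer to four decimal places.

R = Σ_{i=2}^{3} C(3,i) p^i (1−p)^{3−i} with p = 0.734
C(3,2)·0.734^2·0.266^1 = 0.429927
C(3,3)·0.734^3·0.266^0 = 0.395447
Sum = 0.8254

0.8254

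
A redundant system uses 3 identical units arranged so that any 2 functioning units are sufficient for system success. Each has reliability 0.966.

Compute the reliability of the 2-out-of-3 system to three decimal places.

R = Σ_{i=2}^{3} C(3,i) p^i (1−p)^{3−i} with p = 0.966
C(3,2)·0.966^2·0.034^1 = 0.09518
C(3,3)·0.966^3·0.034^0 = 0.90143
Sum = 0.997

0.997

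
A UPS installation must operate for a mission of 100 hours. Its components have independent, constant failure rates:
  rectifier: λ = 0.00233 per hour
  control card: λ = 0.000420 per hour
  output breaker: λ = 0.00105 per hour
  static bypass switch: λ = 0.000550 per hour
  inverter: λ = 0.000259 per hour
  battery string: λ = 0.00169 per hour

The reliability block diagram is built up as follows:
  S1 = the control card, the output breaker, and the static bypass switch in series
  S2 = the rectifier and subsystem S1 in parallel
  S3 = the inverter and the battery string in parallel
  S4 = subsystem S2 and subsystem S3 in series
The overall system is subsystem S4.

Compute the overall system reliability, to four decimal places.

0.9582

R(rectifier) = exp(−0.00233 × 100) = 0.792154
R(control card) = exp(−0.000420 × 100) = 0.958870
R(output breaker) = exp(−0.00105 × 100) = 0.900325
R(static bypass switch) = exp(−0.000550 × 100) = 0.946485
R(inverter) = exp(−0.000259 × 100) = 0.974433
R(battery string) = exp(−0.00169 × 100) = 0.844509
Series (control card, output breaker, and static bypass switch): 0.958870 × 0.900325 × 0.946485 = 0.817095
Parallel (rectifier and [0.817095]): 1 − (1 − 0.792154)(1 − 0.817095) = 0.961984
Parallel (inverter and battery string): 1 − (1 − 0.974433)(1 − 0.844509) = 0.996025
Series ([0.961984] and [0.996025]): 0.961984 × 0.996025 = 0.9582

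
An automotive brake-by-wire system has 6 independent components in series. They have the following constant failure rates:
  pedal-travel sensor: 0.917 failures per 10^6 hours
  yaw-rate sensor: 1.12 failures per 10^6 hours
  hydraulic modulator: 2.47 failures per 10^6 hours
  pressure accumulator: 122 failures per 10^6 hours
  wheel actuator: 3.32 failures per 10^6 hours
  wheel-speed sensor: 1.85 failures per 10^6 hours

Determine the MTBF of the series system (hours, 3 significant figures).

Series of exponential components: λ_sys = Σ λ_i
λ_sys = 0.000000917 + 0.00000112 + 0.00000247 + 0.000122 + 0.00000332 + 0.00000185 = 1.3168e-04 /h
MTBF = 1 / λ_sys = 7590 h

7590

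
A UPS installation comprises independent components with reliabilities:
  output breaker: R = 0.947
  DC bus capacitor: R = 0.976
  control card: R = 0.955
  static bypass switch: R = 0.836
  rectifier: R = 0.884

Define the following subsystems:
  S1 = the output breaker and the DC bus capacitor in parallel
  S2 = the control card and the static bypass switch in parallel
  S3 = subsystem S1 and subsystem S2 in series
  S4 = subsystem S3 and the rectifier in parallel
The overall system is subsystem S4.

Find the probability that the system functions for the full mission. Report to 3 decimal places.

0.999

Parallel (output breaker and DC bus capacitor): 1 − (1 − 0.94700)(1 − 0.97600) = 0.99873
Parallel (control card and static bypass switch): 1 − (1 − 0.95500)(1 − 0.83600) = 0.99262
Series ([0.99873] and [0.99262]): 0.99873 × 0.99262 = 0.99136
Parallel ([0.99136] and rectifier): 1 − (1 − 0.99136)(1 − 0.88400) = 0.999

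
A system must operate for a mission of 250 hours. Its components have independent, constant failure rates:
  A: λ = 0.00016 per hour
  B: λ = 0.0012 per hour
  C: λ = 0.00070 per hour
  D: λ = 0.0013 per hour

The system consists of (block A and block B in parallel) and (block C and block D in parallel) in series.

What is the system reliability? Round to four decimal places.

0.9457

R(A) = exp(−0.00016 × 250) = 0.960789
R(B) = exp(−0.0012 × 250) = 0.740818
R(C) = exp(−0.00070 × 250) = 0.839457
R(D) = exp(−0.0013 × 250) = 0.722527
Parallel (A and B): 1 − (1 − 0.960789)(1 − 0.740818) = 0.989837
Parallel (C and D): 1 − (1 − 0.839457)(1 − 0.722527) = 0.955454
Series ([0.989837] and [0.955454]): 0.989837 × 0.955454 = 0.9457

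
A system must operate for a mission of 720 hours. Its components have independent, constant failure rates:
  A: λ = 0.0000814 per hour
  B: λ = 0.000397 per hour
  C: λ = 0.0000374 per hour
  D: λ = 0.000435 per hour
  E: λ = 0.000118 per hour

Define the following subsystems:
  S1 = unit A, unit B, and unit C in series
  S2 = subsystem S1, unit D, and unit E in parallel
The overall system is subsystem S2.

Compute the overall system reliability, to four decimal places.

R(A) = exp(−0.0000814 × 720) = 0.943076
R(B) = exp(−0.000397 × 720) = 0.751383
R(C) = exp(−0.0000374 × 720) = 0.973431
R(D) = exp(−0.000435 × 720) = 0.731104
R(E) = exp(−0.000118 × 720) = 0.918549
Series (A, B, and C): 0.943076 × 0.751383 × 0.973431 = 0.689784
Parallel ([0.689784], D, and E): 1 − (1 − 0.689784)(1 − 0.731104)(1 − 0.918549) = 0.9932

0.9932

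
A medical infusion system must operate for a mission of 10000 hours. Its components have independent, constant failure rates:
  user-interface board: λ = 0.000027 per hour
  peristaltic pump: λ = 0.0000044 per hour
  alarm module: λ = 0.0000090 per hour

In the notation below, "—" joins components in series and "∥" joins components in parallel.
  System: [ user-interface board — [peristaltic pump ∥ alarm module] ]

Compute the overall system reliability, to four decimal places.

R(user-interface board) = exp(−0.000027 × 10000) = 0.763379
R(peristaltic pump) = exp(−0.0000044 × 10000) = 0.956954
R(alarm module) = exp(−0.0000090 × 10000) = 0.913931
Parallel (peristaltic pump and alarm module): 1 − (1 − 0.956954)(1 − 0.913931) = 0.996295
Series (user-interface board and [0.996295]): 0.763379 × 0.996295 = 0.7606

0.7606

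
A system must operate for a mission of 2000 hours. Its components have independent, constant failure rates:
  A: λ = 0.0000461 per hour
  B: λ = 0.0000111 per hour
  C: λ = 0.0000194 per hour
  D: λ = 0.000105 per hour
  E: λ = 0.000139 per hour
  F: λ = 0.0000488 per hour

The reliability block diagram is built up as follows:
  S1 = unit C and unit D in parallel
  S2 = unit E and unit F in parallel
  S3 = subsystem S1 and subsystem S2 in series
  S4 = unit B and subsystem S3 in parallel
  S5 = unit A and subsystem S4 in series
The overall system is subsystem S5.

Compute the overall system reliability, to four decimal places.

0.9113

R(A) = exp(−0.0000461 × 2000) = 0.911923
R(B) = exp(−0.0000111 × 2000) = 0.978045
R(C) = exp(−0.0000194 × 2000) = 0.961943
R(D) = exp(−0.000105 × 2000) = 0.810584
R(E) = exp(−0.000139 × 2000) = 0.757297
R(F) = exp(−0.0000488 × 2000) = 0.907012
Parallel (C and D): 1 − (1 − 0.961943)(1 − 0.810584) = 0.992791
Parallel (E and F): 1 − (1 − 0.757297)(1 − 0.907012) = 0.977432
Series ([0.992791] and [0.977432]): 0.992791 × 0.977432 = 0.970386
Parallel (B and [0.970386]): 1 − (1 − 0.978045)(1 − 0.970386) = 0.999350
Series (A and [0.999350]): 0.911923 × 0.999350 = 0.9113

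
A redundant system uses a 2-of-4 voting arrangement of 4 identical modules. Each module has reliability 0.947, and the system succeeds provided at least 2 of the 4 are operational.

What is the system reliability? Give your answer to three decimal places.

R = Σ_{i=2}^{4} C(4,i) p^i (1−p)^{4−i} with p = 0.947
C(4,2)·0.947^2·0.053^2 = 0.01511
C(4,3)·0.947^3·0.053^1 = 0.18005
C(4,4)·0.947^4·0.053^0 = 0.80427
Sum = 0.999

0.999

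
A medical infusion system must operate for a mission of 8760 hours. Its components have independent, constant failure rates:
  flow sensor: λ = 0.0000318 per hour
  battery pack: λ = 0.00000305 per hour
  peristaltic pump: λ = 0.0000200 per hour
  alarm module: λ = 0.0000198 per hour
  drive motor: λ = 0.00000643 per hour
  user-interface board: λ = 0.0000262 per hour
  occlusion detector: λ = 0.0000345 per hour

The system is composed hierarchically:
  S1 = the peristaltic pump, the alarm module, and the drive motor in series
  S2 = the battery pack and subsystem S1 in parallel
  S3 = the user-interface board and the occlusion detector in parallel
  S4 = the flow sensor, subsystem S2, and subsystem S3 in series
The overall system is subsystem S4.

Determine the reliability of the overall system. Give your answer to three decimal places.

0.710

R(flow sensor) = exp(−0.0000318 × 8760) = 0.75687
R(battery pack) = exp(−0.00000305 × 8760) = 0.97364
R(peristaltic pump) = exp(−0.0000200 × 8760) = 0.83929
R(alarm module) = exp(−0.0000198 × 8760) = 0.84076
R(drive motor) = exp(−0.00000643 × 8760) = 0.94523
R(user-interface board) = exp(−0.0000262 × 8760) = 0.79492
R(occlusion detector) = exp(−0.0000345 × 8760) = 0.73918
Series (peristaltic pump, alarm module, and drive motor): 0.83929 × 0.84076 × 0.94523 = 0.66699
Parallel (battery pack and [0.66699]): 1 − (1 − 0.97364)(1 − 0.66699) = 0.99122
Parallel (user-interface board and occlusion detector): 1 − (1 − 0.79492)(1 − 0.73918) = 0.94651
Series (flow sensor, [0.99122], and [0.94651]): 0.75687 × 0.99122 × 0.94651 = 0.710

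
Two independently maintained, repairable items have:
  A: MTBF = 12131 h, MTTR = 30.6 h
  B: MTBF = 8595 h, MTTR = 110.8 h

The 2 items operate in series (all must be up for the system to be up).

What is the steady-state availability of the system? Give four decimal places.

A(A) = MTBF/(MTBF+MTTR) = 12131/(12131+30.6) = 0.997484
A(B) = MTBF/(MTBF+MTTR) = 8595/(8595+110.8) = 0.987273
Series availability: 0.997484 × 0.987273 = 0.9848

0.9848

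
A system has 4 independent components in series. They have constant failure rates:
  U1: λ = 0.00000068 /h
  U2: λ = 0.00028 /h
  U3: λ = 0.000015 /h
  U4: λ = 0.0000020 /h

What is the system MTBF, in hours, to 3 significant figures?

3360

Series of exponential components: λ_sys = Σ λ_i
λ_sys = 0.00000068 + 0.00028 + 0.000015 + 0.0000020 = 2.9768e-04 /h
MTBF = 1 / λ_sys = 3360 h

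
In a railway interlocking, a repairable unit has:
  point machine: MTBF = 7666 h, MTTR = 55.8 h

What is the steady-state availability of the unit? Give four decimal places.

A(point machine) = MTBF/(MTBF+MTTR) = 7666/(7666+55.8) = 0.9928

0.9928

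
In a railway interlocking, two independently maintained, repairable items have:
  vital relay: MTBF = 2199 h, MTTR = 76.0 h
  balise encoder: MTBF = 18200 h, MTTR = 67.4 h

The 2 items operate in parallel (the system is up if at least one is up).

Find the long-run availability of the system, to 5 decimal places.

0.99988

A(vital relay) = MTBF/(MTBF+MTTR) = 2199/(2199+76.0) = 0.966593
A(balise encoder) = MTBF/(MTBF+MTTR) = 18200/(18200+67.4) = 0.996310
Parallel availability: 1 − (1 − 0.966593)(1 − 0.996310) = 0.99988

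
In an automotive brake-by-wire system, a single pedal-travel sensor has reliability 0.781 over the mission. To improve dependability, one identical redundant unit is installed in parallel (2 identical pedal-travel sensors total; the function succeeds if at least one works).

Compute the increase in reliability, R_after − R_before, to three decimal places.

R_before = 0.781
R_after = 1 − (1 − 0.781)^2 = 0.952
ΔR = 0.952 − 0.781 = 0.171

0.171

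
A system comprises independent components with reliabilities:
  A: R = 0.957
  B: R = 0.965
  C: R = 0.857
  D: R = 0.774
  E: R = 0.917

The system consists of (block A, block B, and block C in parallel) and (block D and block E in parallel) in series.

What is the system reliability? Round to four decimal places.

Parallel (A, B, and C): 1 − (1 − 0.957000)(1 − 0.965000)(1 − 0.857000) = 0.999785
Parallel (D and E): 1 − (1 − 0.774000)(1 − 0.917000) = 0.981242
Series ([0.999785] and [0.981242]): 0.999785 × 0.981242 = 0.9810

0.9810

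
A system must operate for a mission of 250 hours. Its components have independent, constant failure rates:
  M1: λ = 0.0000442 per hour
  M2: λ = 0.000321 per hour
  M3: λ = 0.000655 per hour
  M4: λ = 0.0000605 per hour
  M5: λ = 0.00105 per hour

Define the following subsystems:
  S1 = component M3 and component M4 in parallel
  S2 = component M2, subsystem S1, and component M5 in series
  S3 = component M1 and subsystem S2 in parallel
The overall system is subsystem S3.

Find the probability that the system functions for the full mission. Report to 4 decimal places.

0.9968

R(M1) = exp(−0.0000442 × 250) = 0.989011
R(M2) = exp(−0.000321 × 250) = 0.922886
R(M3) = exp(−0.000655 × 250) = 0.848954
R(M4) = exp(−0.0000605 × 250) = 0.984989
R(M5) = exp(−0.00105 × 250) = 0.769126
Parallel (M3 and M4): 1 − (1 − 0.848954)(1 − 0.984989) = 0.997733
Series (M2, [0.997733], and M5): 0.922886 × 0.997733 × 0.769126 = 0.708206
Parallel (M1 and [0.708206]): 1 − (1 − 0.989011)(1 − 0.708206) = 0.9968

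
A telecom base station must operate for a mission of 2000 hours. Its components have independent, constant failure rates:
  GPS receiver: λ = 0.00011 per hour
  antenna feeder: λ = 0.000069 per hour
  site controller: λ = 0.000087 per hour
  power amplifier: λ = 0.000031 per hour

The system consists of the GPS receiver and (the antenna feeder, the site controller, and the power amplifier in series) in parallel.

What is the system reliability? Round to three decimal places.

0.938

R(GPS receiver) = exp(−0.00011 × 2000) = 0.80252
R(antenna feeder) = exp(−0.000069 × 2000) = 0.87110
R(site controller) = exp(−0.000087 × 2000) = 0.84030
R(power amplifier) = exp(−0.000031 × 2000) = 0.93988
Series (antenna feeder, site controller, and power amplifier): 0.87110 × 0.84030 × 0.93988 = 0.68798
Parallel (GPS receiver and [0.68798]): 1 − (1 − 0.80252)(1 − 0.68798) = 0.938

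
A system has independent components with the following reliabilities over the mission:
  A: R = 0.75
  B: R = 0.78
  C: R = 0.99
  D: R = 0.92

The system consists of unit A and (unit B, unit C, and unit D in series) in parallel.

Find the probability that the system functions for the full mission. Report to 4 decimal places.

0.9276

Series (B, C, and D): 0.780000 × 0.990000 × 0.920000 = 0.710424
Parallel (A and [0.710424]): 1 − (1 − 0.750000)(1 − 0.710424) = 0.9276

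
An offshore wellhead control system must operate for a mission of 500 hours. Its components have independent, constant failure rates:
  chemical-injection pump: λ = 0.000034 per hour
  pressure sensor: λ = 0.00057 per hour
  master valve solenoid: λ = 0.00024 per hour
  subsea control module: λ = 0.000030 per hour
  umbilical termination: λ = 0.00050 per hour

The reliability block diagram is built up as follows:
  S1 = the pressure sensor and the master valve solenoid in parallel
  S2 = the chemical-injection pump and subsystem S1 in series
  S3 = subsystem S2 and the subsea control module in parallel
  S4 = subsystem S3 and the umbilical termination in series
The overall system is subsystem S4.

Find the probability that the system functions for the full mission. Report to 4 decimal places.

R(chemical-injection pump) = exp(−0.000034 × 500) = 0.983144
R(pressure sensor) = exp(−0.00057 × 500) = 0.752014
R(master valve solenoid) = exp(−0.00024 × 500) = 0.886920
R(subsea control module) = exp(−0.000030 × 500) = 0.985112
R(umbilical termination) = exp(−0.00050 × 500) = 0.778801
Parallel (pressure sensor and master valve solenoid): 1 − (1 − 0.752014)(1 − 0.886920) = 0.971958
Series (chemical-injection pump and [0.971958]): 0.983144 × 0.971958 = 0.955575
Parallel ([0.955575] and subsea control module): 1 − (1 − 0.955575)(1 − 0.985112) = 0.999339
Series ([0.999339] and umbilical termination): 0.999339 × 0.778801 = 0.7783

0.7783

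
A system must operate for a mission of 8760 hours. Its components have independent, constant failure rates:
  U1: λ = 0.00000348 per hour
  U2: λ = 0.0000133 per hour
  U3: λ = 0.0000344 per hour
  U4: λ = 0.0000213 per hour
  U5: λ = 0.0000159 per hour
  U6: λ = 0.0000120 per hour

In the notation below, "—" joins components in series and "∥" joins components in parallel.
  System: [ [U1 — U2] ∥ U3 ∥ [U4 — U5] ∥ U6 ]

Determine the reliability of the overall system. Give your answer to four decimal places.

R(U1) = exp(−0.00000348 × 8760) = 0.969975
R(U2) = exp(−0.0000133 × 8760) = 0.890023
R(U3) = exp(−0.0000344 × 8760) = 0.739823
R(U4) = exp(−0.0000213 × 8760) = 0.829786
R(U5) = exp(−0.0000159 × 8760) = 0.869981
R(U6) = exp(−0.0000120 × 8760) = 0.900216
Series (U1 and U2): 0.969975 × 0.890023 = 0.863300
Series (U4 and U5): 0.829786 × 0.869981 = 0.721898
Parallel ([0.863300], U3, [0.721898], and U6): 1 − (1 − 0.863300)(1 − 0.739823)(1 − 0.721898)(1 − 0.900216) = 0.9990

0.9990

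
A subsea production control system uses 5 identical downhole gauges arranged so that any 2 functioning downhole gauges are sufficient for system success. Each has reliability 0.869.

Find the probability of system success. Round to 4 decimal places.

0.9987

R = Σ_{i=2}^{5} C(5,i) p^i (1−p)^{5−i} with p = 0.869
C(5,2)·0.869^2·0.131^3 = 0.016977
C(5,3)·0.869^3·0.131^2 = 0.112616
C(5,4)·0.869^4·0.131^1 = 0.373526
C(5,5)·0.869^5·0.131^0 = 0.495563
Sum = 0.9987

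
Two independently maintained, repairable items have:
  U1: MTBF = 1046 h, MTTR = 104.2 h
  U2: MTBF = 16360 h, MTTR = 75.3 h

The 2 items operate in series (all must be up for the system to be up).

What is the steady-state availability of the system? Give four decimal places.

0.9052

A(U1) = MTBF/(MTBF+MTTR) = 1046/(1046+104.2) = 0.909407
A(U2) = MTBF/(MTBF+MTTR) = 16360/(16360+75.3) = 0.995418
Series availability: 0.909407 × 0.995418 = 0.9052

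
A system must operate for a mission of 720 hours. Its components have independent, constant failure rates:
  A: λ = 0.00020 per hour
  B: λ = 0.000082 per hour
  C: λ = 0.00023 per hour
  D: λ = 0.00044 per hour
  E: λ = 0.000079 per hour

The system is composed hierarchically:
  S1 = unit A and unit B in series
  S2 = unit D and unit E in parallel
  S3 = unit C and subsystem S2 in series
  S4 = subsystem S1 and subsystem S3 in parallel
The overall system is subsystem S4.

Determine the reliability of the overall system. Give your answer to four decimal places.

0.9696

R(A) = exp(−0.00020 × 720) = 0.865888
R(B) = exp(−0.000082 × 720) = 0.942669
R(C) = exp(−0.00023 × 720) = 0.847385
R(D) = exp(−0.00044 × 720) = 0.728476
R(E) = exp(−0.000079 × 720) = 0.944707
Series (A and B): 0.865888 × 0.942669 = 0.816246
Parallel (D and E): 1 − (1 − 0.728476)(1 − 0.944707) = 0.984987
Series (C and [0.984987]): 0.847385 × 0.984987 = 0.834663
Parallel ([0.816246] and [0.834663]): 1 − (1 − 0.816246)(1 − 0.834663) = 0.9696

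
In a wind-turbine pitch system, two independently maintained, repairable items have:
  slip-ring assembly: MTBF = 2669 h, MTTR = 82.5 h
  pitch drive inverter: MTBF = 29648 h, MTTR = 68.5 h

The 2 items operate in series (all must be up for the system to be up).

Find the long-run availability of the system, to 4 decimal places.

A(slip-ring assembly) = MTBF/(MTBF+MTTR) = 2669/(2669+82.5) = 0.970016
A(pitch drive inverter) = MTBF/(MTBF+MTTR) = 29648/(29648+68.5) = 0.997695
Series availability: 0.970016 × 0.997695 = 0.9678

0.9678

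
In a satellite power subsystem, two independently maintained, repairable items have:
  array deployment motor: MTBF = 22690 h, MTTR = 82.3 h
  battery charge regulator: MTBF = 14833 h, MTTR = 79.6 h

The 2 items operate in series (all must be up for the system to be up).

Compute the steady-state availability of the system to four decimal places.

0.9911

A(array deployment motor) = MTBF/(MTBF+MTTR) = 22690/(22690+82.3) = 0.996386
A(battery charge regulator) = MTBF/(MTBF+MTTR) = 14833/(14833+79.6) = 0.994662
Series availability: 0.996386 × 0.994662 = 0.9911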